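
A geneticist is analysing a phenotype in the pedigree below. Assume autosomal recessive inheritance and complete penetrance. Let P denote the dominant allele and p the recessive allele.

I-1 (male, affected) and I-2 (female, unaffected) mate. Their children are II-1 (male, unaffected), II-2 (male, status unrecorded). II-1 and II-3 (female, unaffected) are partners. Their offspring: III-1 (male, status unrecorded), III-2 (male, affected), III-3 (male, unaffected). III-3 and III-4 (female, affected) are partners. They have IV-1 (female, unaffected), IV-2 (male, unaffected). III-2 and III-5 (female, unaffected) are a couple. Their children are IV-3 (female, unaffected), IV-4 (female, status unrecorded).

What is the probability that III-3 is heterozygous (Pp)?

II-1 is unaffected so carries P and received p from I-1 (pp), so II-1 is Pp.
II-3 is unaffected so carries P and passed p to III-2 (pp), so II-3 is Pp.
Their cross gives offspring ratios 1/4 PP : 1/2 Pp : 1/4 pp. Conditioning on III-3 being unaffected, P(Pp) = 1/2 / 3/4 = 2/3 before taking III-3's own offspring into account.
III-4 is affected, so III-4 is pp.
Now use III-3's offspring. Probability of each recorded status — unaffected daughter IV-1: 1/2 if III-3 is Pp, 1 if PP; unaffected son IV-2: 1/2 if III-3 is Pp, 1 if PP.
Bayes: P(Pp) = 2/3·1/4 / (2/3·1/4 + 1/3·1) = 1/3.

1/3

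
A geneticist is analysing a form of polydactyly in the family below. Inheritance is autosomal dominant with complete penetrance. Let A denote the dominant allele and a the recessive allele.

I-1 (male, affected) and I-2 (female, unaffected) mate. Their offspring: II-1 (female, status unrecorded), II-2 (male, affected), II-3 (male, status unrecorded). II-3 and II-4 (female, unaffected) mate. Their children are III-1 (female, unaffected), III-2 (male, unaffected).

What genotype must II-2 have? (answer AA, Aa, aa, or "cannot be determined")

From phenotype alone, II-2 is AA or Aa.
II-2 is affected so carries A and received a from I-2 (aa), so II-2 is Aa.

Aa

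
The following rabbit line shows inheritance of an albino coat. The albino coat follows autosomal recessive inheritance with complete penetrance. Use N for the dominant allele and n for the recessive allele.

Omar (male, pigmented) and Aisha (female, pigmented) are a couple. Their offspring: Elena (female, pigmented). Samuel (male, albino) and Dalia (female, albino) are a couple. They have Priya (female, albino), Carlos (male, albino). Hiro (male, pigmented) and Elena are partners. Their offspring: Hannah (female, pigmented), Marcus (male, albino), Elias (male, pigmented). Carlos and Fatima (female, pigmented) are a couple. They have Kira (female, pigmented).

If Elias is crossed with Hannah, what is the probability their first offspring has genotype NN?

Hiro is pigmented so carries N and passed n to Marcus (nn), so Hiro is Nn.
Elena is pigmented so carries N and passed n to Marcus (nn), so Elena is Nn.
Elias is a pigmented offspring of Hiro (Nn) × Elena (Nn), whose cross gives 1/4 NN : 1/2 Nn : 1/4 nn; conditioning on being pigmented, Elias is NN with probability 1/3, Nn with probability 2/3.
Hannah is a pigmented offspring of Hiro (Nn) × Elena (Nn), whose cross gives 1/4 NN : 1/2 Nn : 1/4 nn; conditioning on being pigmented, Hannah is NN with probability 1/3, Nn with probability 2/3.
Summing over parental genotype combinations, P(offspring has genotype NN) = 1/9·1 + 2/9·1/2 + 2/9·1/2 + 4/9·1/4 = 4/9.

4/9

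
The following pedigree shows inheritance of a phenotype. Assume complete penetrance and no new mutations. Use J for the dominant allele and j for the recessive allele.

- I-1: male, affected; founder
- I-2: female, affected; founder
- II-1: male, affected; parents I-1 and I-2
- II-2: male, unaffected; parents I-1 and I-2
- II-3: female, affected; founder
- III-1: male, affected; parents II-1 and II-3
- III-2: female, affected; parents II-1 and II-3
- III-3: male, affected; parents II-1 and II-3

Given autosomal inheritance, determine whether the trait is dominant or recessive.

I-1 and I-2 are both affected yet have an unaffected child II-2. Under a recessive model two affected parents are homozygous and every child would be affected, so the trait cannot be recessive.

dominant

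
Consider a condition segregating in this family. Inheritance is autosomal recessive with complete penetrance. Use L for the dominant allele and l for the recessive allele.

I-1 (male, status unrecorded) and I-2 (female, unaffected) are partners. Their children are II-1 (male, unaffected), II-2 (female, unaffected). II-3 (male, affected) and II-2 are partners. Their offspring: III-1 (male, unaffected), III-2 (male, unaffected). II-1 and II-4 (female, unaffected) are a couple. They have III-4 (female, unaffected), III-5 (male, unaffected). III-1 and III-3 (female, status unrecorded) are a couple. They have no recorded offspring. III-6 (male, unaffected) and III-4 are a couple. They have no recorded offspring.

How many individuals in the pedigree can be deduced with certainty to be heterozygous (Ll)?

Obligate heterozygotes: III-1 is unaffected so carries L and received l from II-3 (ll), so III-1 is Ll; III-2 is unaffected so carries L and received l from II-3 (ll), so III-2 is Ll.
Every other individual is either homozygous by phenotype or has at least one consistent homozygous assignment, so the count is 2.

2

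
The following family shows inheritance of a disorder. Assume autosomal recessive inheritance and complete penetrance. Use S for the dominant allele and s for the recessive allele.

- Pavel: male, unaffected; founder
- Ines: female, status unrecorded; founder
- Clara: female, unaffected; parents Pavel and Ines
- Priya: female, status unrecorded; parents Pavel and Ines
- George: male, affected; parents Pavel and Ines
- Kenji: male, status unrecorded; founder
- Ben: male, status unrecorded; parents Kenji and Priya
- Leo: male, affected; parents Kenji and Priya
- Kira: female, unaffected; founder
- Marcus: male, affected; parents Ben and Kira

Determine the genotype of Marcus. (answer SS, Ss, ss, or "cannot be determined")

Marcus is affected, so Marcus is ss.

ss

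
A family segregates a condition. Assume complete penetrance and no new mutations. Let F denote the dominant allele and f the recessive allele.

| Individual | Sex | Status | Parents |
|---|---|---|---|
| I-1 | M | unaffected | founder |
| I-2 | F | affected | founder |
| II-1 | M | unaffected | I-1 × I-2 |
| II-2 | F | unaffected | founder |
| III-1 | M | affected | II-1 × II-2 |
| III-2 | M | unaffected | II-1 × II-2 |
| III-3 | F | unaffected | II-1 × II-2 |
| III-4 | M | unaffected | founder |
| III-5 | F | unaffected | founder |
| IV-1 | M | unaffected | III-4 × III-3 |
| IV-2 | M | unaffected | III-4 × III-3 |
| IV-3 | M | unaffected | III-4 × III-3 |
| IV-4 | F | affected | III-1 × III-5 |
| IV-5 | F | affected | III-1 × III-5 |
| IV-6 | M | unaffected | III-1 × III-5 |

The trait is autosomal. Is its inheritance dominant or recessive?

II-1 and II-2 are both unaffected yet have an affected child III-1. Under dominance, an affected child requires at least one affected parent, so the trait cannot be dominant.

recessive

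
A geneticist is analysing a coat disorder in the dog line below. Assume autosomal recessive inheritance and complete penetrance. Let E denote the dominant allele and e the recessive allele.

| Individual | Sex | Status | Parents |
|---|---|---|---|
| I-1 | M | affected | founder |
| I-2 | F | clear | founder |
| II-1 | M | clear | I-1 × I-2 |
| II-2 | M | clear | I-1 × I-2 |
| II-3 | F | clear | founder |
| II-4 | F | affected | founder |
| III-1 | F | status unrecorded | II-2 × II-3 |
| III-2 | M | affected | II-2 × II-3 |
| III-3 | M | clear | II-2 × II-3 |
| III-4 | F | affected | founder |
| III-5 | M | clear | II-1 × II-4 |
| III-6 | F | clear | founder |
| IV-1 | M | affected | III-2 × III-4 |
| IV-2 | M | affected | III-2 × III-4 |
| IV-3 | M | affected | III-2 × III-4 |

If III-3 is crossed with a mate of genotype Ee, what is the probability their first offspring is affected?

II-2 is clear so carries E and received e from I-1 (ee), so II-2 is Ee.
II-3 is clear so carries E and passed e to III-2 (ee), so II-3 is Ee.
III-3 is a clear offspring of II-2 (Ee) × II-3 (Ee), whose cross gives 1/4 EE : 1/2 Ee : 1/4 ee; conditioning on being clear, III-3 is EE with probability 1/3, Ee with probability 2/3.
Summing over parental genotype combinations, P(offspring is affected) = 2/3·1/4 = 1/6.

1/6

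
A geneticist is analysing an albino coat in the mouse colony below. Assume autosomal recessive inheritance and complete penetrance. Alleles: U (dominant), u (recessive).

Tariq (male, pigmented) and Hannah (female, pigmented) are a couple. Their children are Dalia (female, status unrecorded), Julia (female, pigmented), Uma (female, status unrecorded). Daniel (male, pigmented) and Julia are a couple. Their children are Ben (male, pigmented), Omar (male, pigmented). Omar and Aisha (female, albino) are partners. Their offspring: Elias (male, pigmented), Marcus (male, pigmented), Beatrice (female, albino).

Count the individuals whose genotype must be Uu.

Obligate heterozygotes: Omar is pigmented so carries U and passed u to Beatrice (uu), so Omar is Uu; Elias is pigmented so carries U and received u from Aisha (uu), so Elias is Uu; Marcus is pigmented so carries U and received u from Aisha (uu), so Marcus is Uu.
Every other individual is either homozygous by phenotype or has at least one consistent homozygous assignment, so the count is 3.

3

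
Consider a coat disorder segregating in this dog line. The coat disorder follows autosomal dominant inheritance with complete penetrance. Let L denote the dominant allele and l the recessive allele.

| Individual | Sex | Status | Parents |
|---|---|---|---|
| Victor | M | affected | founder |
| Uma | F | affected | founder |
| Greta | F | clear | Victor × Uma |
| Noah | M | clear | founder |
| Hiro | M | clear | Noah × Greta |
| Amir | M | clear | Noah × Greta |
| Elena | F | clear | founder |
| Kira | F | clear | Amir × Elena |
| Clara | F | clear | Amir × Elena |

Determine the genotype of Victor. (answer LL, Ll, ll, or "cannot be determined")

Ll

From phenotype alone, Victor is LL or Ll.
Victor is affected so carries L and passed l to Greta (ll), so Victor is Ll.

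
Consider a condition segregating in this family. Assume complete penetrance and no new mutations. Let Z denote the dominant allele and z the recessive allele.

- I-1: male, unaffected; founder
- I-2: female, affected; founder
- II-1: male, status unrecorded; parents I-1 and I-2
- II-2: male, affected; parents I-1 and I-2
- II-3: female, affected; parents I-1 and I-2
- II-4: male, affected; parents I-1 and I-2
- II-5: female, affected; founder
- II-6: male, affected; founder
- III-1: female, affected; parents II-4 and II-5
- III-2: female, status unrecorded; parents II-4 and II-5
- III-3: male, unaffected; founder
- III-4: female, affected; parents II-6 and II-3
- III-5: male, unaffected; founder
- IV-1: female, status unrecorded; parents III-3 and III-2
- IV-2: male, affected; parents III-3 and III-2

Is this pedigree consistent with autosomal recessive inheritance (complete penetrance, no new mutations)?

Yes

A consistent assignment under autosomal recessive exists: I-1 Zz, I-2 zz, II-1 Zz, II-2 zz, II-3 zz, II-4 zz, II-5 zz, II-6 zz, III-1 zz, III-2 zz, III-3 Zz, III-4 zz, III-5 ZZ, IV-1 Zz, IV-2 zz.
In this assignment every recorded phenotype matches its genotype and every non-founder's genotype is obtainable from its parents' genotypes, so the pedigree is consistent.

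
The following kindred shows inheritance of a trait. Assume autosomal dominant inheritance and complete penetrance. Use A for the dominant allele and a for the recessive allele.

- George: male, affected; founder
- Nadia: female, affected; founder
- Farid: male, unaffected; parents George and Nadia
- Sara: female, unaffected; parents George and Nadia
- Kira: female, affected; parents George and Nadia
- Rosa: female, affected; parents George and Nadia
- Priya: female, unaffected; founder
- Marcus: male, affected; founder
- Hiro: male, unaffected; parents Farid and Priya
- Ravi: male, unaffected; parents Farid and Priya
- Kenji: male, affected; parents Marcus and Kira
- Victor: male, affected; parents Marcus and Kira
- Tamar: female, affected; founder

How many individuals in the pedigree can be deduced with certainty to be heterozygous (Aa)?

2

Obligate heterozygotes: George is affected so carries A and passed a to Farid (aa), so George is Aa; Nadia is affected so carries A and passed a to Farid (aa), so Nadia is Aa.
Every other individual is either homozygous by phenotype or has at least one consistent homozygous assignment, so the count is 2.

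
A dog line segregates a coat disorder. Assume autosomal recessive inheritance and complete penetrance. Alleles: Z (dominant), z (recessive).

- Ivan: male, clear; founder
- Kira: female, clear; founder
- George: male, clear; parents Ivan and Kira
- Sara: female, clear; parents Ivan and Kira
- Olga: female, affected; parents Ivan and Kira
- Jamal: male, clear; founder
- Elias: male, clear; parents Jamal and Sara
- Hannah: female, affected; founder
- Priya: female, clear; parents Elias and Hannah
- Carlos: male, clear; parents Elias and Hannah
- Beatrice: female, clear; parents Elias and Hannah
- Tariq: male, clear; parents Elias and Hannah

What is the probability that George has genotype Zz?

2/3

Ivan is clear so carries Z and passed z to Olga (zz), so Ivan is Zz.
Kira is clear so carries Z and passed z to Olga (zz), so Kira is Zz.
Their cross gives offspring ratios 1/4 ZZ : 1/2 Zz : 1/4 zz. Conditioning on George being clear, P(Zz) = 1/2 / 3/4 = 2/3.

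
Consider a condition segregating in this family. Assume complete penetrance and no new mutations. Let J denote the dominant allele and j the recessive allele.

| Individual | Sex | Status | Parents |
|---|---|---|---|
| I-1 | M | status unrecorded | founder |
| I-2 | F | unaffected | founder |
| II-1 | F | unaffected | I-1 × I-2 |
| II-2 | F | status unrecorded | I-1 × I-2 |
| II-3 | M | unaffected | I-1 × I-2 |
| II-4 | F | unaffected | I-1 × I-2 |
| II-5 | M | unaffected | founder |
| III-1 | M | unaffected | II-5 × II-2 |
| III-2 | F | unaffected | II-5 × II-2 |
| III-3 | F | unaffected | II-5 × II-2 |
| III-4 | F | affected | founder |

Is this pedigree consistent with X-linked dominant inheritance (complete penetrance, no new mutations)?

Yes

A consistent assignment under X-linked dominant exists: I-1 X^j Y, I-2 X^j X^j, II-1 X^j X^j, II-2 X^j X^j, II-3 X^j Y, II-4 X^j X^j, II-5 X^j Y, III-1 X^j Y, III-2 X^j X^j, III-3 X^j X^j, III-4 X^J X^J.
In this assignment every recorded phenotype matches its genotype and every non-founder's genotype is obtainable from its parents' genotypes, so the pedigree is consistent.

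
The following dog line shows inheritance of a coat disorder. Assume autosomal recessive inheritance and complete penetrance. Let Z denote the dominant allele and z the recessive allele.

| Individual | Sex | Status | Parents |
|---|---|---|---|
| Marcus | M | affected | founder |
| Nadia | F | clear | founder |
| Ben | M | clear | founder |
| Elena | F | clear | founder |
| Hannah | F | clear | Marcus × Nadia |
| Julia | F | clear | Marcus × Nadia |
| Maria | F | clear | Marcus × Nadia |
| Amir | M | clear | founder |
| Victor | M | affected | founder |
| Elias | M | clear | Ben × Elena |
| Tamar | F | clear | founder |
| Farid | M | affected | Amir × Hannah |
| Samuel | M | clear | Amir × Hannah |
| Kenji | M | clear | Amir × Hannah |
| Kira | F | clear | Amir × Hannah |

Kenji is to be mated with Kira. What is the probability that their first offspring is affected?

Amir is clear so carries Z and passed z to Farid (zz), so Amir is Zz.
Hannah is clear so carries Z and received z from Marcus (zz), so Hannah is Zz.
Kenji is a clear offspring of Amir (Zz) × Hannah (Zz), whose cross gives 1/4 ZZ : 1/2 Zz : 1/4 zz; conditioning on being clear, Kenji is ZZ with probability 1/3, Zz with probability 2/3.
Kira is a clear offspring of Amir (Zz) × Hannah (Zz), whose cross gives 1/4 ZZ : 1/2 Zz : 1/4 zz; conditioning on being clear, Kira is ZZ with probability 1/3, Zz with probability 2/3.
Summing over parental genotype combinations, P(offspring is affected) = 4/9·1/4 = 1/9.

1/9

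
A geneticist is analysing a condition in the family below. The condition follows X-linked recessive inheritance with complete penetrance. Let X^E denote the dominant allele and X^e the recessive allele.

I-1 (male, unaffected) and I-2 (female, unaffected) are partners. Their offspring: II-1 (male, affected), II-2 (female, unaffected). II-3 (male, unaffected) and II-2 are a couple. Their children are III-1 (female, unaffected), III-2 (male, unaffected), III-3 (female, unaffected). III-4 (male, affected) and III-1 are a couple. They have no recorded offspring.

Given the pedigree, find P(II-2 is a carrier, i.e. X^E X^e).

1/3

I-1 is unaffected, so I-1 is X^E Y.
I-2 is unaffected so carries E and passed e to II-1 (X^e Y), so I-2 is X^E X^e.
Their cross gives offspring ratios 1/2 X^E X^E : 1/2 X^E X^e. Conditioning on II-2 being unaffected, P(X^E X^e) = 1/2 / 1 = 1/2 before taking II-2's own offspring into account.
II-3 is unaffected, so II-3 is X^E Y.
Now use II-2's offspring. Probability of each recorded status — unaffected son III-2: 1/2 if II-2 is X^E X^e, 1 if X^E X^E. (III-1, III-3: equally likely either way, so uninformative.)
Bayes: P(X^E X^e) = 1/2·1/2 / (1/2·1/2 + 1/2·1) = 1/3.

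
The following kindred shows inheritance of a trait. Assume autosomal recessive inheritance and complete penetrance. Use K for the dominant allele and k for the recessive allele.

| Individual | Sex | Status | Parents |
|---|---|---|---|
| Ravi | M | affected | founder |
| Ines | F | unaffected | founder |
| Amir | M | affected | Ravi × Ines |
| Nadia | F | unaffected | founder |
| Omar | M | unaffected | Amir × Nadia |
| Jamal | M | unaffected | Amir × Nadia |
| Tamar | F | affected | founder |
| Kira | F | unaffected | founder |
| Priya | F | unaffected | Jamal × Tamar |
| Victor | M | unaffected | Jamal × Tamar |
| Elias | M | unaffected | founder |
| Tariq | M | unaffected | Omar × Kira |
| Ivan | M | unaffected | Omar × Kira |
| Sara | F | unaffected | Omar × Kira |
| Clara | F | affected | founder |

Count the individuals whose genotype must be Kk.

5

Obligate heterozygotes: Ines is unaffected so carries K and passed k to Amir (kk), so Ines is Kk; Omar is unaffected so carries K and received k from Amir (kk), so Omar is Kk; Jamal is unaffected so carries K and received k from Amir (kk), so Jamal is Kk; Priya is unaffected so carries K and received k from Tamar (kk), so Priya is Kk; Victor is unaffected so carries K and received k from Tamar (kk), so Victor is Kk.
Every other individual is either homozygous by phenotype or has at least one consistent homozygous assignment, so the count is 5.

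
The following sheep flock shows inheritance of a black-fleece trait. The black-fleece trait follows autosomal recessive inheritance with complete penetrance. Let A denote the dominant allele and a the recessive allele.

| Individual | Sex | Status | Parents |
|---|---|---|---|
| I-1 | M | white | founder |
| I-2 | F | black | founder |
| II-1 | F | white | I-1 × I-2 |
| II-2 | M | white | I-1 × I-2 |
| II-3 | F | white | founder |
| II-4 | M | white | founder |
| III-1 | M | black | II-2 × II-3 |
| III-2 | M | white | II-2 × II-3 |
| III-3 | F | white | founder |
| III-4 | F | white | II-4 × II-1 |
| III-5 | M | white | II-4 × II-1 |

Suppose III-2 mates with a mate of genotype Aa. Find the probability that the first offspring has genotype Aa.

II-2 is white so carries A and received a from I-2 (aa), so II-2 is Aa.
II-3 is white so carries A and passed a to III-1 (aa), so II-3 is Aa.
III-2 is a white offspring of II-2 (Aa) × II-3 (Aa), whose cross gives 1/4 AA : 1/2 Aa : 1/4 aa; conditioning on being white, III-2 is AA with probability 1/3, Aa with probability 2/3.
Summing over parental genotype combinations, P(offspring has genotype Aa) = 1/3·1/2 + 2/3·1/2 = 1/2.

1/2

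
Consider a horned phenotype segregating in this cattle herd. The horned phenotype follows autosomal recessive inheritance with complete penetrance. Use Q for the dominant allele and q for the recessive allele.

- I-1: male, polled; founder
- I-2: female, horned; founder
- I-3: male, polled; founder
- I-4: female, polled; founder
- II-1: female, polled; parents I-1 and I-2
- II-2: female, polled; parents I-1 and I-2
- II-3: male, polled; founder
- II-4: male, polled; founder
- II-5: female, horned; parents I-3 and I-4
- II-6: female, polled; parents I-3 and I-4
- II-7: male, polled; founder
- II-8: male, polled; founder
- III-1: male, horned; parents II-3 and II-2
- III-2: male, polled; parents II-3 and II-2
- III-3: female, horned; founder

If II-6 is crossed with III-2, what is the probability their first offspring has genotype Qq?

4/9

I-3 is polled so carries Q and passed q to II-5 (qq), so I-3 is Qq.
I-4 is polled so carries Q and passed q to II-5 (qq), so I-4 is Qq.
II-6 is a polled offspring of I-3 (Qq) × I-4 (Qq), whose cross gives 1/4 QQ : 1/2 Qq : 1/4 qq; conditioning on being polled, II-6 is QQ with probability 1/3, Qq with probability 2/3.
II-3 is polled so carries Q and passed q to III-1 (qq), so II-3 is Qq.
II-2 is polled so carries Q and received q from I-2 (qq), so II-2 is Qq.
III-2 is a polled offspring of II-3 (Qq) × II-2 (Qq), whose cross gives 1/4 QQ : 1/2 Qq : 1/4 qq; conditioning on being polled, III-2 is QQ with probability 1/3, Qq with probability 2/3.
Summing over parental genotype combinations, P(offspring has genotype Qq) = 2/9·1/2 + 2/9·1/2 + 4/9·1/2 = 4/9.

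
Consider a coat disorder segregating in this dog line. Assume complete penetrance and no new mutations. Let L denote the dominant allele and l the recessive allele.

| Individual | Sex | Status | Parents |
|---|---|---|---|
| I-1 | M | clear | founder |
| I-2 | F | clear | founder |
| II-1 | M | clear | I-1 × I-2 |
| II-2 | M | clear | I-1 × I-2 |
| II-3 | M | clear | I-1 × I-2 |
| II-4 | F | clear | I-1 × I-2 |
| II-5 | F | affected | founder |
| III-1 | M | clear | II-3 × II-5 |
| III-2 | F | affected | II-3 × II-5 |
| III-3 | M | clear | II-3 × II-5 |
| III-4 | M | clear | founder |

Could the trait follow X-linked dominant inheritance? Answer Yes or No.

Yes

A consistent assignment under X-linked dominant exists: I-1 X^l Y, I-2 X^l X^l, II-1 X^l Y, II-2 X^l Y, II-3 X^l Y, II-4 X^l X^l, II-5 X^L X^l, III-1 X^l Y, III-2 X^L X^l, III-3 X^l Y, III-4 X^l Y.
In this assignment every recorded phenotype matches its genotype and every non-founder's genotype is obtainable from its parents' genotypes, so the pedigree is consistent.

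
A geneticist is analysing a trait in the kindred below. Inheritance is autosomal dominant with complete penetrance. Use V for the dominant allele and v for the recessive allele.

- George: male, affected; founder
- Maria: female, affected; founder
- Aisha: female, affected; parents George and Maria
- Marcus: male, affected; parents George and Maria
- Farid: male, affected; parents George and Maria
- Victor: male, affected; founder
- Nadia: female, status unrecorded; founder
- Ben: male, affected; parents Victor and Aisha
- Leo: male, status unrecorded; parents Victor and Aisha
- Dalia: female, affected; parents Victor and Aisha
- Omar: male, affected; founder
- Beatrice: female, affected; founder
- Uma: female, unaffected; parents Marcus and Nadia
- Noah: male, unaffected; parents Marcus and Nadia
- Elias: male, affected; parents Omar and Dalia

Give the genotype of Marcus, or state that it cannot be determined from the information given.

Vv

From phenotype alone, Marcus is VV or Vv.
Marcus is affected so carries V and passed v to Uma (vv), so Marcus is Vv.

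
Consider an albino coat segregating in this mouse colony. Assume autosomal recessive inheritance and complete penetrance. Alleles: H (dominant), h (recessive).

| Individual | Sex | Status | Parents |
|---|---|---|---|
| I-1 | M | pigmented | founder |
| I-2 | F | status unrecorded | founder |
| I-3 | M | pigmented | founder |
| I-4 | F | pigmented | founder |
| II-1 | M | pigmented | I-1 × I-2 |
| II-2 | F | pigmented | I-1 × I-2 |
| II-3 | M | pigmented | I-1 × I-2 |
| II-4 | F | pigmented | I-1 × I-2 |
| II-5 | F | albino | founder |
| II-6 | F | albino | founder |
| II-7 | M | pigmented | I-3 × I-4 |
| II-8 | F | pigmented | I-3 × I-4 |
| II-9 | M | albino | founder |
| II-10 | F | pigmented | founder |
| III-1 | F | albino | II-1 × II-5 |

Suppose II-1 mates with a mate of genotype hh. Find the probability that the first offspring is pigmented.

II-1 is pigmented so carries H and passed h to III-1 (hh), so II-1 is Hh.
The cross gives 1/2 Hh : 1/2 hh, so P(offspring is pigmented) = 1/2.

1/2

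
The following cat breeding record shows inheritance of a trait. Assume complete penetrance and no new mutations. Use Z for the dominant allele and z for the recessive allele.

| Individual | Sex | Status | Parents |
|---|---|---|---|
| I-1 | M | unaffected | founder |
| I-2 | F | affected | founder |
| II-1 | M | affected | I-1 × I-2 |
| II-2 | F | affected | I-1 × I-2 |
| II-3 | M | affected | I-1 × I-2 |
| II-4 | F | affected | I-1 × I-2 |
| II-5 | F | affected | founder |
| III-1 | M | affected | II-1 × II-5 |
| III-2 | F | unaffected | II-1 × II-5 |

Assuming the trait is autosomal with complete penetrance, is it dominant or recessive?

II-1 and II-5 are both affected yet have an unaffected child III-2. Under a recessive model two affected parents are homozygous and every child would be affected, so the trait cannot be recessive.

dominant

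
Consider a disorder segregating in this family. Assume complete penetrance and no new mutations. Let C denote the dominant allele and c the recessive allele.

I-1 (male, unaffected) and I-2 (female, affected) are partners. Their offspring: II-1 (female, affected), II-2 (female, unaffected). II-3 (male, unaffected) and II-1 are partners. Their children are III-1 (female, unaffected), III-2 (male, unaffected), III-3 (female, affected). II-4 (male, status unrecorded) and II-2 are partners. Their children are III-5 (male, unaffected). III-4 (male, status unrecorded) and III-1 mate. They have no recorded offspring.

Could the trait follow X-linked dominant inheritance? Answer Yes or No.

Yes

A consistent assignment under X-linked dominant exists: I-1 X^c Y, I-2 X^C X^c, II-1 X^C X^c, II-2 X^c X^c, II-3 X^c Y, II-4 X^C Y, III-1 X^c X^c, III-2 X^c Y, III-3 X^C X^c, III-4 X^C Y, III-5 X^c Y.
In this assignment every recorded phenotype matches its genotype and every non-founder's genotype is obtainable from its parents' genotypes, so the pedigree is consistent.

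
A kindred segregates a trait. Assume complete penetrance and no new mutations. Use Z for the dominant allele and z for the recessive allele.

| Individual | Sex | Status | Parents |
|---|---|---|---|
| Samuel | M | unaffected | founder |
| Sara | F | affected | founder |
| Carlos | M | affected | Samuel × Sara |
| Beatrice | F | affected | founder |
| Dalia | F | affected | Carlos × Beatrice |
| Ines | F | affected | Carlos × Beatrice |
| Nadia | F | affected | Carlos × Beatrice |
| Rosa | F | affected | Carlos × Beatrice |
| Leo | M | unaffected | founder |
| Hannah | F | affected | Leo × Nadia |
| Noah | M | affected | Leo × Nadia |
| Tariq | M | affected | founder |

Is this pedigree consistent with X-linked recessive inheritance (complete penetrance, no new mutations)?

No

Under X-linked recessive, Hannah (affected, female) cannot arise from Leo (unaffected) × Nadia (affected).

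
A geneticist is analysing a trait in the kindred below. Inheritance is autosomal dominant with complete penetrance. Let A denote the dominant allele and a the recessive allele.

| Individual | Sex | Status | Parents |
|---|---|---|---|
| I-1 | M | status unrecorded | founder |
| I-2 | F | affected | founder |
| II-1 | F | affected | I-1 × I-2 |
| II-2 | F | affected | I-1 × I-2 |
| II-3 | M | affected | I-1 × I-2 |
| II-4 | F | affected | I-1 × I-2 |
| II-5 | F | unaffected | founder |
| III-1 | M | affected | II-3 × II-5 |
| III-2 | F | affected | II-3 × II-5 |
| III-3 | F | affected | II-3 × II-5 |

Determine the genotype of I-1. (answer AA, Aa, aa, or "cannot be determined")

cannot be determined

I-1's phenotype is unrecorded, and no parent or child forces a single allele at both positions; consistent genotype assignments exist with I-1 as AA or Aa or aa.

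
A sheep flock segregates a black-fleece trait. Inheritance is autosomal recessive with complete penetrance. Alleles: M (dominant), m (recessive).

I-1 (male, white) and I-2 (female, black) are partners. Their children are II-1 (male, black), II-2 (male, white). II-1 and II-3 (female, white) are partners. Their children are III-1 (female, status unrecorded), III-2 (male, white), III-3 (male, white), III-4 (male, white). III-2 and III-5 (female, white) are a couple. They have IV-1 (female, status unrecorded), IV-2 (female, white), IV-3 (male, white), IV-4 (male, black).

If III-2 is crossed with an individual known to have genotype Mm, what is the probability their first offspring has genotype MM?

III-2 is white so carries M and received m from II-1 (mm), so III-2 is Mm.
The cross gives 1/4 MM : 1/2 Mm : 1/4 mm, so P(offspring has genotype MM) = 1/4.

1/4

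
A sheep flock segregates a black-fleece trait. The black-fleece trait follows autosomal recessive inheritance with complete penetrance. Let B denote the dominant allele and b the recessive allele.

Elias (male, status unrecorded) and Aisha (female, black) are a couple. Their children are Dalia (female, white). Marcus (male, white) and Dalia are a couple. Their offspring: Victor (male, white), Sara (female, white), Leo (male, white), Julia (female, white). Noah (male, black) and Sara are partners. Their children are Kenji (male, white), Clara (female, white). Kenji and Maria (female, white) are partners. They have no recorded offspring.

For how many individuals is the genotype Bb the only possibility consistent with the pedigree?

3

Obligate heterozygotes: Dalia is white so carries B and received b from Aisha (bb), so Dalia is Bb; Kenji is white so carries B and received b from Noah (bb), so Kenji is Bb; Clara is white so carries B and received b from Noah (bb), so Clara is Bb.
Every other individual is either homozygous by phenotype or has at least one consistent homozygous assignment, so the count is 3.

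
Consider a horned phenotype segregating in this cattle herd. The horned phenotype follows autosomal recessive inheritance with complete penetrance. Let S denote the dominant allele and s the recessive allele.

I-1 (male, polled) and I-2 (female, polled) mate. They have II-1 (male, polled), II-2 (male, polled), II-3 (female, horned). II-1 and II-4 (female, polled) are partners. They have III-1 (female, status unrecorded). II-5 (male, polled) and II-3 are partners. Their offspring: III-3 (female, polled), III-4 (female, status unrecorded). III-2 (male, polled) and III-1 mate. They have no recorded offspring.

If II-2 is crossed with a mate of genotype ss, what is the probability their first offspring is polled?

I-1 is polled so carries S and passed s to II-3 (ss), so I-1 is Ss.
I-2 is polled so carries S and passed s to II-3 (ss), so I-2 is Ss.
II-2 is a polled offspring of I-1 (Ss) × I-2 (Ss), whose cross gives 1/4 SS : 1/2 Ss : 1/4 ss; conditioning on being polled, II-2 is SS with probability 1/3, Ss with probability 2/3.
Summing over parental genotype combinations, P(offspring is polled) = 1/3·1 + 2/3·1/2 = 2/3.

2/3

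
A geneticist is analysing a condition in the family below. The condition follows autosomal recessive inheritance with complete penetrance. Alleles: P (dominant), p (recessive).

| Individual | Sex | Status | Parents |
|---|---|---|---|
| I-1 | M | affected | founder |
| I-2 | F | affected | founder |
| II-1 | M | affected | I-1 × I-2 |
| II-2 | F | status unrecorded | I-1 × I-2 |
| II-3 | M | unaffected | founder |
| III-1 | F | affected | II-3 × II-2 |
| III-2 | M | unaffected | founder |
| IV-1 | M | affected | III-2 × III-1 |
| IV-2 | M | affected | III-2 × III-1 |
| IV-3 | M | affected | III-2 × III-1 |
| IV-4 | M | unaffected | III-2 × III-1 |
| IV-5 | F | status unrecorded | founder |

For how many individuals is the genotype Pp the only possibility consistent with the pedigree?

Obligate heterozygotes: II-3 is unaffected so carries P and passed p to III-1 (pp), so II-3 is Pp; III-2 is unaffected so carries P and passed p to IV-1 (pp), so III-2 is Pp; IV-4 is unaffected so carries P and received p from III-1 (pp), so IV-4 is Pp.
Every other individual is either homozygous by phenotype or has at least one consistent homozygous assignment, so the count is 3.

3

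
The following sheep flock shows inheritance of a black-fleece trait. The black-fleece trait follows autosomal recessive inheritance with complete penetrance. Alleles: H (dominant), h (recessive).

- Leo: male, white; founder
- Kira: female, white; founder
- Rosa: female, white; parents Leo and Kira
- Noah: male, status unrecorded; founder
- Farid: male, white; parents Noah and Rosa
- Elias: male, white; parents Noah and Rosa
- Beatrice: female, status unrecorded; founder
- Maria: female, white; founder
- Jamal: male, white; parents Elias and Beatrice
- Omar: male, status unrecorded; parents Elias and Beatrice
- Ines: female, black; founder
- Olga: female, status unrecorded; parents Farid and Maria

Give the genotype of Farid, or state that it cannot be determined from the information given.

cannot be determined

Farid's phenotype allows HH or Hh, and no parent or child forces a single allele at both positions; consistent genotype assignments exist with Farid as HH or Hh.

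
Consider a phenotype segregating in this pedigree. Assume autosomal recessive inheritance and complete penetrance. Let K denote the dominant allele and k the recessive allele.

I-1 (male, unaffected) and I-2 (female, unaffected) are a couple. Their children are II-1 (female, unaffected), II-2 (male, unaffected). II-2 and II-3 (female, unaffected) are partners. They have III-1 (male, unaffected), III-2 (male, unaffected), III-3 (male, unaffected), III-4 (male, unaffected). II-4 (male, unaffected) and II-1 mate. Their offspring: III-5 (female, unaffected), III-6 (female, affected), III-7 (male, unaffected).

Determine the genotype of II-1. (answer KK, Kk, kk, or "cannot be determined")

From phenotype alone, II-1 is KK or Kk.
II-1 is unaffected so carries K and passed k to III-6 (kk), so II-1 is Kk.

Kk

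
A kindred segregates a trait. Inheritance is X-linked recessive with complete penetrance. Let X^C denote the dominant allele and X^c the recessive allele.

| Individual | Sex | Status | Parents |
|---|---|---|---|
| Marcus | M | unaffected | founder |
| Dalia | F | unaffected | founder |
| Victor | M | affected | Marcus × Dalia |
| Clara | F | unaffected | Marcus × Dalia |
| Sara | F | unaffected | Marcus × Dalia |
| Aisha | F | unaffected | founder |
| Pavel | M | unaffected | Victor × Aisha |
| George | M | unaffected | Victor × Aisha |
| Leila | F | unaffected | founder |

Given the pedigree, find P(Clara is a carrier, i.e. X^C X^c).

1/2

Marcus is unaffected, so Marcus is X^C Y.
Dalia is unaffected so carries C and passed c to Victor (X^c Y), so Dalia is X^C X^c.
Their cross gives offspring ratios 1/2 X^C X^C : 1/2 X^C X^c. Conditioning on Clara being unaffected, P(X^C X^c) = 1/2 / 1 = 1/2.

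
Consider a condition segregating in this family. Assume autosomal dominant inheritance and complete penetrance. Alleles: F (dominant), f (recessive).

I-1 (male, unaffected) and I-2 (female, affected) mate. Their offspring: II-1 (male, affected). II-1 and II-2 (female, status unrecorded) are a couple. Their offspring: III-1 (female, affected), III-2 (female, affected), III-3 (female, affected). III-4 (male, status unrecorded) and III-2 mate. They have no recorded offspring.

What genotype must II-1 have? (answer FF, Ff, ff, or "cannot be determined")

From phenotype alone, II-1 is FF or Ff.
II-1 is affected so carries F and received f from I-1 (ff), so II-1 is Ff.

Ff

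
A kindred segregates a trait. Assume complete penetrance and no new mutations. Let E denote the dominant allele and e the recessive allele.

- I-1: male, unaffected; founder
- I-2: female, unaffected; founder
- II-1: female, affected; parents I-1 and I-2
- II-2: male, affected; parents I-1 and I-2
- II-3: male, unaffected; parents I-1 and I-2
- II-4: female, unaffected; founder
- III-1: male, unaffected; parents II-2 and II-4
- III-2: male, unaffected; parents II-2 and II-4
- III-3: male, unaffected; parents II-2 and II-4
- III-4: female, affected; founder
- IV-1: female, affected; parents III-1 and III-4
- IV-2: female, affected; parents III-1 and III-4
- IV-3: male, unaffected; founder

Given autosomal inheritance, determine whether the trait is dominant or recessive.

I-1 and I-2 are both unaffected yet have an affected child II-1. Under dominance, an affected child requires at least one affected parent, so the trait cannot be dominant.

recessive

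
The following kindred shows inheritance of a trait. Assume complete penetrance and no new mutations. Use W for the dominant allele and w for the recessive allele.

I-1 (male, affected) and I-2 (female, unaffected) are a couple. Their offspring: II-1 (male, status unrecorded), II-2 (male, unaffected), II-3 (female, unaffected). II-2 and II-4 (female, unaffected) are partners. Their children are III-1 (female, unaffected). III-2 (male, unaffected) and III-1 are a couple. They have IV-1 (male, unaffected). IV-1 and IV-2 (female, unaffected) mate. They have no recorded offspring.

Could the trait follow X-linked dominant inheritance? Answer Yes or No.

Under X-linked dominant, II-3 (unaffected, female) cannot arise from I-1 (affected) × I-2 (unaffected).

No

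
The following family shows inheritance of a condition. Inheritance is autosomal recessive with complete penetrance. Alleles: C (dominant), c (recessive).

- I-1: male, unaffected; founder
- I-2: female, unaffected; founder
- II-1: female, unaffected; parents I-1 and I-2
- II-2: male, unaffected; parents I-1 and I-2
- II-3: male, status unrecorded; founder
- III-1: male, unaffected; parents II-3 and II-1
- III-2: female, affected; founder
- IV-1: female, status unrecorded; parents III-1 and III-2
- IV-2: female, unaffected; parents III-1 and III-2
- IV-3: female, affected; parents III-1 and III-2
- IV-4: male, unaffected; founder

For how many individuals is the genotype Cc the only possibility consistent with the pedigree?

2

Obligate heterozygotes: III-1 is unaffected so carries C and passed c to IV-3 (cc), so III-1 is Cc; IV-2 is unaffected so carries C and received c from III-2 (cc), so IV-2 is Cc.
Every other individual is either homozygous by phenotype or has at least one consistent homozygous assignment, so the count is 2.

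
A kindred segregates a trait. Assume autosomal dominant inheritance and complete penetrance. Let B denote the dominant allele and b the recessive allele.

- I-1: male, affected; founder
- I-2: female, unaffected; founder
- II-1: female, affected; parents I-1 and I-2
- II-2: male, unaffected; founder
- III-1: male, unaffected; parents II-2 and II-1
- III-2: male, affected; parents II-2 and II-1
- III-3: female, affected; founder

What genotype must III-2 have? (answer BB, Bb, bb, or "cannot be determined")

From phenotype alone, III-2 is BB or Bb.
III-2 is affected so carries B and received b from II-2 (bb), so III-2 is Bb.

Bb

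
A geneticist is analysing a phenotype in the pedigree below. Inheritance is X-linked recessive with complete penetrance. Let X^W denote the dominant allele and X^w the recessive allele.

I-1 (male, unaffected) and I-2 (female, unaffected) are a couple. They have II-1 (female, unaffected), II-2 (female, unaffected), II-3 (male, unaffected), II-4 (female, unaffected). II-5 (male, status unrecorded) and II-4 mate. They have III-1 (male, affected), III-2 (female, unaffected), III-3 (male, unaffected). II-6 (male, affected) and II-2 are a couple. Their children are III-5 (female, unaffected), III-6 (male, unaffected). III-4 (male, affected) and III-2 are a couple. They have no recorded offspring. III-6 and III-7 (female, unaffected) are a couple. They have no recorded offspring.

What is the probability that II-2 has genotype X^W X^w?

I-1 is unaffected, so I-1 is X^W Y.
I-2 is unaffected so carries W and passed w to II-4 (X^W X^w, whose W came from I-1), so I-2 is X^W X^w.
Their cross gives offspring ratios 1/2 X^W X^W : 1/2 X^W X^w. Conditioning on II-2 being unaffected, P(X^W X^w) = 1/2 / 1 = 1/2 before taking II-2's own offspring into account.
II-6 is affected, so II-6 is X^w Y.
Now use II-2's offspring. Probability of each recorded status — unaffected daughter III-5: 1/2 if II-2 is X^W X^w, 1 if X^W X^W; unaffected son III-6: 1/2 if II-2 is X^W X^w, 1 if X^W X^W.
Bayes: P(X^W X^w) = 1/2·1/4 / (1/2·1/4 + 1/2·1) = 1/5.

1/5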